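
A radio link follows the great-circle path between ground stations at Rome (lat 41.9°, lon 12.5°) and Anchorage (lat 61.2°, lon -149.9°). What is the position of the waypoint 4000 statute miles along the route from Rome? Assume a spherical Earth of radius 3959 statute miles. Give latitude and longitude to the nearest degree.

≈ lat 78°, lon -130°

The haversine formula gives a central angle δ ≈ 1.325 rad (75.9°) between the endpoints. The total great-circle distance is δ·R ≈ 1.325 × 3959 ≈ 5245 mi, so the target fraction is f = 4000/5245 ≈ 0.763.
Interpolate at f ≈ 0.763 with slerp weights a = sin((1−f)δ)/sin δ ≈ 0.319, b = sin(fδ)/sin δ ≈ 0.873.
p = a·p₁ + b·p₂ ≈ (-0.132, -0.160, 0.978); φ = arcsin(p_z) ≈ 78.04°, λ = atan2(p_y, p_x) ≈ -129.63°.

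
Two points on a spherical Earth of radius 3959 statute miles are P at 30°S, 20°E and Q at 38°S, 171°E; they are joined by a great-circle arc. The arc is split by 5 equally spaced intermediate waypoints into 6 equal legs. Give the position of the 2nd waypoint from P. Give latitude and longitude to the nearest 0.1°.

≈ 60.3°S, 48.0°E

Write both endpoints as unit vectors p₁, p₂ with components (cos φ cos λ, cos φ sin λ, sin φ).
The central angle between the endpoints is δ = arccos(p₁·p₂) ≈ 1.864 rad (106.8°).
Interpolate at f = 2/6 with slerp weights a = sin((1−f)δ)/sin δ ≈ 0.989, b = sin(fδ)/sin δ ≈ 0.608.
p = a·p₁ + b·p₂ ≈ (0.331, 0.368, -0.869); φ = arcsin(p_z) ≈ -60.32°, λ = atan2(p_y, p_x) ≈ 47.98°.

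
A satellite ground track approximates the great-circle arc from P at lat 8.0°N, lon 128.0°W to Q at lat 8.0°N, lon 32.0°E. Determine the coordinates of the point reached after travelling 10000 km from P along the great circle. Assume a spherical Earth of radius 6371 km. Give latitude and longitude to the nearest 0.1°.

≈ lat 37.9°N, lon 31.8°W

Write both endpoints as unit vectors p₁, p₂ with components (cos φ cos λ, cos φ sin λ, sin φ).
The central angle between the endpoints is δ = arccos(p₁·p₂) ≈ 2.695 rad (154.4°). The total great-circle distance is δ·R ≈ 2.695 × 6371 ≈ 17173 km, so the target fraction is f = 10000/17173 ≈ 0.582.
Interpolate at f ≈ 0.582 with slerp weights a = sin((1−f)δ)/sin δ ≈ 2.092, b = sin(fδ)/sin δ ≈ 2.318.
p = a·p₁ + b·p₂ ≈ (0.671, -0.416, 0.614); φ = arcsin(p_z) ≈ 37.86°, λ = atan2(p_y, p_x) ≈ -31.82°.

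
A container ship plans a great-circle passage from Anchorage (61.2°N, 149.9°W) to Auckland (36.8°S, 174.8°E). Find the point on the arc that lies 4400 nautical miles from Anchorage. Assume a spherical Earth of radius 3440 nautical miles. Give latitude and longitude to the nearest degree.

Convert each endpoint to a unit vector on the sphere (x = cos φ cos λ, y = cos φ sin λ, z = sin φ).
The central angle between the endpoints is δ = arccos(p₁·p₂) ≈ 1.782 rad (102.1°). The total great-circle distance is δ·R ≈ 1.782 × 3440 ≈ 6132 nmi, so the target fraction is f = 4400/6132 ≈ 0.718.
Interpolate at f ≈ 0.718 with slerp weights a = sin((1−f)δ)/sin δ ≈ 0.493, b = sin(fδ)/sin δ ≈ 0.980.
p = a·p₁ + b·p₂ ≈ (-0.987, -0.048, -0.154); φ = arcsin(p_z) ≈ -8.88°, λ = atan2(p_y, p_x) ≈ -177.21°.

≈ (9°S, 177°W)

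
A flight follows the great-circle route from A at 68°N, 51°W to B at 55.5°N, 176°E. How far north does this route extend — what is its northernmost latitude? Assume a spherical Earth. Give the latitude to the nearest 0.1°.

The great circle lies in the plane with unit normal n̂ = (p₁ × p₂)/|p₁ × p₂|.
Here n̂_z ≈ -0.198; the vertex latitude is φ_max = arccos|n̂_z| ≈ 78.6°.
Check via Clairaut: cos φ_max = |cos φ₁| · sin C = cos(68.0°)·sin(31.8°) ≈ 0.198, again giving ≈ 78.6°.

≈ 78.6°N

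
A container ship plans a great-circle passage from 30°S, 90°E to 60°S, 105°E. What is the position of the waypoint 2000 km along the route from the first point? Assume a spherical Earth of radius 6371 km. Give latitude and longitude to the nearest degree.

≈ 47°S, 96°E

Write both endpoints as unit vectors p₁, p₂ with components (cos φ cos λ, cos φ sin λ, sin φ).
The central angle between the endpoints is δ = arccos(p₁·p₂) ≈ 0.552 rad (31.6°). The total great-circle distance is δ·R ≈ 0.552 × 6371 ≈ 3519 km, so the target fraction is f = 2000/3519 ≈ 0.568.
Interpolate at f ≈ 0.568 with slerp weights a = sin((1−f)δ)/sin δ ≈ 0.450, b = sin(fδ)/sin δ ≈ 0.588.
p = a·p₁ + b·p₂ ≈ (-0.076, 0.674, -0.735); φ = arcsin(p_z) ≈ -47.28°, λ = atan2(p_y, p_x) ≈ 96.45°.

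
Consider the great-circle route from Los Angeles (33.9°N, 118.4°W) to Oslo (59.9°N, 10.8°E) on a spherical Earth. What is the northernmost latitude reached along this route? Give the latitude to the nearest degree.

The great circle lies in the plane with unit normal n̂ = (p₁ × p₂)/|p₁ × p₂|.
Here n̂_z ≈ +0.331; the vertex latitude is φ_max = arccos|n̂_z| ≈ 70.7°.

≈ 71°N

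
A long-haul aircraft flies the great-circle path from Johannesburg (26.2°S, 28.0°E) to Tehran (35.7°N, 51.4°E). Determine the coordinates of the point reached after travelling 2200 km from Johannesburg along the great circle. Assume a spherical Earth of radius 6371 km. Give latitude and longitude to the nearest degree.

≈ 8°S, 35°E

Write both endpoints as unit vectors p₁, p₂ with components (cos φ cos λ, cos φ sin λ, sin φ).
The central angle between the endpoints is δ = arccos(p₁·p₂) ≈ 1.147 rad (65.7°). The total great-circle distance is δ·R ≈ 1.147 × 6371 ≈ 7309 km, so the target fraction is f = 2200/7309 ≈ 0.301.
Interpolate at f ≈ 0.301 with slerp weights a = sin((1−f)δ)/sin δ ≈ 0.788, b = sin(fδ)/sin δ ≈ 0.371.
p = a·p₁ + b·p₂ ≈ (0.813, 0.568, -0.131); φ = arcsin(p_z) ≈ -7.55°, λ = atan2(p_y, p_x) ≈ 34.94°.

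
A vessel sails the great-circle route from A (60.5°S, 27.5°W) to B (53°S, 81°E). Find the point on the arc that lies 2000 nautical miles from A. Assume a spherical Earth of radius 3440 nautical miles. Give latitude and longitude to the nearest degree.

≈ (66°S, 51°E)

From cos δ = sin φ₁ sin φ₂ + cos φ₁ cos φ₂ cos Δλ, the central angle is δ ≈ 0.926 rad (53.1°). The total great-circle distance is δ·R ≈ 0.926 × 3440 ≈ 3185 nmi, so the target fraction is f = 2000/3185 ≈ 0.628.
Interpolate at f ≈ 0.628 with slerp weights a = sin((1−f)δ)/sin δ ≈ 0.423, b = sin(fδ)/sin δ ≈ 0.687.
p = a·p₁ + b·p₂ ≈ (0.249, 0.312, -0.917); φ = arcsin(p_z) ≈ -66.44°, λ = atan2(p_y, p_x) ≈ 51.41°.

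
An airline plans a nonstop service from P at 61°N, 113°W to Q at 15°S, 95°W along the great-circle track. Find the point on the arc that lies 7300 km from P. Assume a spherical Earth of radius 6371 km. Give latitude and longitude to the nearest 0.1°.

≈ 3.4°S, 96.8°W

Convert each endpoint to a unit vector on the sphere (x = cos φ cos λ, y = cos φ sin λ, z = sin φ).
The central angle between the endpoints is δ = arccos(p₁·p₂) ≈ 1.350 rad (77.3°). The total great-circle distance is δ·R ≈ 1.350 × 6371 ≈ 8601 km, so the target fraction is f = 7300/8601 ≈ 0.849.
Interpolate at f ≈ 0.849 with slerp weights a = sin((1−f)δ)/sin δ ≈ 0.208, b = sin(fδ)/sin δ ≈ 0.934.
p = a·p₁ + b·p₂ ≈ (-0.118, -0.991, -0.060); φ = arcsin(p_z) ≈ -3.43°, λ = atan2(p_y, p_x) ≈ -96.79°.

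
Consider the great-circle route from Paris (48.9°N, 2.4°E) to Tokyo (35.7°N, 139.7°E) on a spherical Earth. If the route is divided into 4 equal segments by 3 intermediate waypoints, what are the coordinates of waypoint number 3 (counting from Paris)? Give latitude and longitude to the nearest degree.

≈ 54°N, 123°E

Convert each endpoint to a unit vector on the sphere (x = cos φ cos λ, y = cos φ sin λ, z = sin φ).
The central angle between the endpoints is δ = arccos(p₁·p₂) ≈ 1.523 rad (87.3°).
Interpolate at f = 3/4 with slerp weights a = sin((1−f)δ)/sin δ ≈ 0.372, b = sin(fδ)/sin δ ≈ 0.911.
p = a·p₁ + b·p₂ ≈ (-0.320, 0.489, 0.812); φ = arcsin(p_z) ≈ 54.28°, λ = atan2(p_y, p_x) ≈ 123.19°.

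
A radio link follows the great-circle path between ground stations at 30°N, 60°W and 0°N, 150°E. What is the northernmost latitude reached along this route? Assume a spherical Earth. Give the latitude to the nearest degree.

The great circle lies in the plane with unit normal n̂ = (p₁ × p₂)/|p₁ × p₂|.
Here n̂_z ≈ -0.655; the vertex latitude is φ_max = arccos|n̂_z| ≈ 49.1°.
Check via Clairaut: cos φ_max = |cos φ₁| · sin C = cos(30.0°)·sin(49.1°) ≈ 0.655, again giving ≈ 49.1°.

≈ 49°N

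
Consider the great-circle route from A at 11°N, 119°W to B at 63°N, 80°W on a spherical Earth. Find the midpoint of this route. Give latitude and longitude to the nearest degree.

≈ 38°N, 107°W

Convert each endpoint to a unit vector on the sphere (x = cos φ cos λ, y = cos φ sin λ, z = sin φ).
The central angle between the endpoints is δ = arccos(p₁·p₂) ≈ 1.028 rad (58.9°).
Interpolate at f = 1/2 with slerp weights a = sin((1−f)δ)/sin δ ≈ 0.574, b = sin(fδ)/sin δ ≈ 0.574.
p = a·p₁ + b·p₂ ≈ (-0.228, -0.750, 0.621); φ = arcsin(p_z) ≈ 38.40°, λ = atan2(p_y, p_x) ≈ -106.92°.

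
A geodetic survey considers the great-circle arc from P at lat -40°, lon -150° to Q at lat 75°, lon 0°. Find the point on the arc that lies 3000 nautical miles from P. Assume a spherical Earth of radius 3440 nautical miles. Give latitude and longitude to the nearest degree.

≈ lat 9°, lon -141°

The haversine formula gives a central angle δ ≈ 2.486 rad (142.4°) between the endpoints. The total great-circle distance is δ·R ≈ 2.486 × 3440 ≈ 8551 nmi, so the target fraction is f = 3000/8551 ≈ 0.351.
Interpolate at f ≈ 0.351 with slerp weights a = sin((1−f)δ)/sin δ ≈ 1.638, b = sin(fδ)/sin δ ≈ 1.256.
p = a·p₁ + b·p₂ ≈ (-0.762, -0.628, 0.160); φ = arcsin(p_z) ≈ 9.19°, λ = atan2(p_y, p_x) ≈ -140.53°.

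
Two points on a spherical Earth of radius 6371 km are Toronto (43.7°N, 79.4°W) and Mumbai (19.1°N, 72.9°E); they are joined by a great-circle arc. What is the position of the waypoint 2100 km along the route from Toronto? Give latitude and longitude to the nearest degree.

≈ 59°N, 62°W

Convert each endpoint to a unit vector on the sphere (x = cos φ cos λ, y = cos φ sin λ, z = sin φ).
The central angle between the endpoints is δ = arccos(p₁·p₂) ≈ 1.959 rad (112.3°). The total great-circle distance is δ·R ≈ 1.959 × 6371 ≈ 12483 km, so the target fraction is f = 2100/12483 ≈ 0.168.
Interpolate at f ≈ 0.168 with slerp weights a = sin((1−f)δ)/sin δ ≈ 1.079, b = sin(fδ)/sin δ ≈ 0.350.
p = a·p₁ + b·p₂ ≈ (0.241, -0.451, 0.860); φ = arcsin(p_z) ≈ 59.28°, λ = atan2(p_y, p_x) ≈ -61.90°.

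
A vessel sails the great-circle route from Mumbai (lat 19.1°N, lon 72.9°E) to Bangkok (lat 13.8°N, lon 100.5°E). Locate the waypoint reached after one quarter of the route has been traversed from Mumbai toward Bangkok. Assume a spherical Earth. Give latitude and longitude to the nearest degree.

≈ lat 18°N, lon 80°E

Write both endpoints as unit vectors p₁, p₂ with components (cos φ cos λ, cos φ sin λ, sin φ).
The central angle between the endpoints is δ = arccos(p₁·p₂) ≈ 0.471 rad (27.0°).
Interpolate at f = 1/4 with slerp weights a = sin((1−f)δ)/sin δ ≈ 0.762, b = sin(fδ)/sin δ ≈ 0.259.
p = a·p₁ + b·p₂ ≈ (0.166, 0.936, 0.311); φ = arcsin(p_z) ≈ 18.13°, λ = atan2(p_y, p_x) ≈ 79.94°.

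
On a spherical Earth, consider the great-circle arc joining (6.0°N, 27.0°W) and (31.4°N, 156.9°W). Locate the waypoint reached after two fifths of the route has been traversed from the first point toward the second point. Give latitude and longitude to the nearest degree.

Write both endpoints as unit vectors p₁, p₂ with components (cos φ cos λ, cos φ sin λ, sin φ).
The central angle between the endpoints is δ = arccos(p₁·p₂) ≈ 2.083 rad (119.3°).
Interpolate at f = 2/5 with slerp weights a = sin((1−f)δ)/sin δ ≈ 1.089, b = sin(fδ)/sin δ ≈ 0.849.
p = a·p₁ + b·p₂ ≈ (0.298, -0.776, 0.556); φ = arcsin(p_z) ≈ 33.79°, λ = atan2(p_y, p_x) ≈ -68.98°.

≈ (34°N, 69°W)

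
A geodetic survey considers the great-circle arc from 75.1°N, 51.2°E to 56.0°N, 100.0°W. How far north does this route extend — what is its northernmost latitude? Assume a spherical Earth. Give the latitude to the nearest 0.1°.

≈ 84.6°N

The great circle lies in the plane with unit normal n̂ = (p₁ × p₂)/|p₁ × p₂|.
Here n̂_z ≈ -0.094; the vertex latitude is φ_max = arccos|n̂_z| ≈ 84.6°.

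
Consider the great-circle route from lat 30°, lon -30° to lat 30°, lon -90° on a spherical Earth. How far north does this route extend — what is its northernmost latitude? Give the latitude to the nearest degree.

≈ 34°

The great circle lies in the plane with unit normal n̂ = (p₁ × p₂)/|p₁ × p₂|.
Here n̂_z ≈ -0.832; the vertex latitude is φ_max = arccos|n̂_z| ≈ 33.7°.
Check via Clairaut: cos φ_max = |cos φ₁| · sin C = cos(30.0°)·sin(73.9°) ≈ 0.832, again giving ≈ 33.7°.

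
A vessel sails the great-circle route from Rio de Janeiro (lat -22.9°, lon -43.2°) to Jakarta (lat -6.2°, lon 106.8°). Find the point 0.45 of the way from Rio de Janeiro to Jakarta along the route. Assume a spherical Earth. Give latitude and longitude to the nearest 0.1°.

Convert each endpoint to a unit vector on the sphere (x = cos φ cos λ, y = cos φ sin λ, z = sin φ).
The central angle between the endpoints is δ = arccos(p₁·p₂) ≈ 2.420 rad (138.7°).
Interpolate at f = 0.45 with slerp weights a = sin((1−f)δ)/sin δ ≈ 1.471, b = sin(fδ)/sin δ ≈ 1.342.
p = a·p₁ + b·p₂ ≈ (0.602, 0.350, -0.718); φ = arcsin(p_z) ≈ -45.85°, λ = atan2(p_y, p_x) ≈ 30.14°.

≈ lat -45.9°, lon 30.1°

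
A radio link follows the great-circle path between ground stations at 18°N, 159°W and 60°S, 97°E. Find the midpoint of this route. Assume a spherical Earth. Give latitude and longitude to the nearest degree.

Convert each endpoint to a unit vector on the sphere (x = cos φ cos λ, y = cos φ sin λ, z = sin φ).
The central angle between the endpoints is δ = arccos(p₁·p₂) ≈ 1.963 rad (112.5°).
Interpolate at f = 1/2 with slerp weights a = sin((1−f)δ)/sin δ ≈ 0.900, b = sin(fδ)/sin δ ≈ 0.900.
p = a·p₁ + b·p₂ ≈ (-0.854, 0.140, -0.501); φ = arcsin(p_z) ≈ -30.08°, λ = atan2(p_y, p_x) ≈ 170.70°.

≈ 30°S, 171°E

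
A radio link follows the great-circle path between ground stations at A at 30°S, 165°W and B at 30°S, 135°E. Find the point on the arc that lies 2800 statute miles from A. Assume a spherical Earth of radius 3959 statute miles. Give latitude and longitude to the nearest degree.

The haversine formula gives a central angle δ ≈ 0.896 rad (51.3°) between the endpoints. The total great-circle distance is δ·R ≈ 0.896 × 3959 ≈ 3546 mi, so the target fraction is f = 2800/3546 ≈ 0.790.
Interpolate at f ≈ 0.790 with slerp weights a = sin((1−f)δ)/sin δ ≈ 0.240, b = sin(fδ)/sin δ ≈ 0.832.
p = a·p₁ + b·p₂ ≈ (-0.710, 0.456, -0.536); φ = arcsin(p_z) ≈ -32.42°, λ = atan2(p_y, p_x) ≈ 147.31°.

≈ 32°S, 147°E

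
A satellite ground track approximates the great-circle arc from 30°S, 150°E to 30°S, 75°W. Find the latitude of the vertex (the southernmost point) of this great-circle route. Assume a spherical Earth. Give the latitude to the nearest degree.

≈ 56°S

The great circle lies in the plane with unit normal n̂ = (p₁ × p₂)/|p₁ × p₂|.
Here n̂_z ≈ +0.552; the vertex latitude is φ_max = arccos|n̂_z| ≈ 56.5°.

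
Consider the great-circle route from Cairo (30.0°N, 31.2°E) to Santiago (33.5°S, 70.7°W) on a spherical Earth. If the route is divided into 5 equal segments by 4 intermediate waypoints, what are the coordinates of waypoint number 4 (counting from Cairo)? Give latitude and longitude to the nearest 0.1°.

≈ (23.2°S, 47.2°W)

Write both endpoints as unit vectors p₁, p₂ with components (cos φ cos λ, cos φ sin λ, sin φ).
The central angle between the endpoints is δ = arccos(p₁·p₂) ≈ 2.010 rad (115.1°).
Interpolate at f = 4/5 with slerp weights a = sin((1−f)δ)/sin δ ≈ 0.432, b = sin(fδ)/sin δ ≈ 1.104.
p = a·p₁ + b·p₂ ≈ (0.624, -0.675, -0.393); φ = arcsin(p_z) ≈ -23.16°, λ = atan2(p_y, p_x) ≈ -47.23°.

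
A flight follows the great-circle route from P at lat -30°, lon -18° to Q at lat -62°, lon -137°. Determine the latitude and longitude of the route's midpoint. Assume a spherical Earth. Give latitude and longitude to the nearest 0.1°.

From cos δ = sin φ₁ sin φ₂ + cos φ₁ cos φ₂ cos Δλ, the central angle is δ ≈ 1.324 rad (75.9°).
Interpolate at f = 1/2 with slerp weights a = sin((1−f)δ)/sin δ ≈ 0.634, b = sin(fδ)/sin δ ≈ 0.634.
p = a·p₁ + b·p₂ ≈ (0.304, -0.373, -0.877); φ = arcsin(p_z) ≈ -61.24°, λ = atan2(p_y, p_x) ≈ -50.75°.

≈ lat -61.2°, lon -50.7°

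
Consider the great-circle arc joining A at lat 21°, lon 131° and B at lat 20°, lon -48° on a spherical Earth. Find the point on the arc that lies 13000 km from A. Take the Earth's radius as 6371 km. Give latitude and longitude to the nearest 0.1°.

Write both endpoints as unit vectors p₁, p₂ with components (cos φ cos λ, cos φ sin λ, sin φ).
The central angle between the endpoints is δ = arccos(p₁·p₂) ≈ 2.426 rad (139.0°). The total great-circle distance is δ·R ≈ 2.426 × 6371 ≈ 15455 km, so the target fraction is f = 13000/15455 ≈ 0.841.
Interpolate at f ≈ 0.841 with slerp weights a = sin((1−f)δ)/sin δ ≈ 0.573, b = sin(fδ)/sin δ ≈ 1.359.
p = a·p₁ + b·p₂ ≈ (0.504, -0.545, 0.670); φ = arcsin(p_z) ≈ 42.07°, λ = atan2(p_y, p_x) ≈ -47.28°.

≈ lat 42.1°, lon -47.3°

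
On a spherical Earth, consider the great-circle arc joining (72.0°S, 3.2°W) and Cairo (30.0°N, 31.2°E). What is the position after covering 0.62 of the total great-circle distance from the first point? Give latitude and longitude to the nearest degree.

≈ (9°S, 24°E)

The haversine formula gives a central angle δ ≈ 1.828 rad (104.8°) between the endpoints.
Interpolate at f = 0.62 with slerp weights a = sin((1−f)δ)/sin δ ≈ 0.662, b = sin(fδ)/sin δ ≈ 0.937.
p = a·p₁ + b·p₂ ≈ (0.898, 0.409, -0.161); φ = arcsin(p_z) ≈ -9.28°, λ = atan2(p_y, p_x) ≈ 24.47°.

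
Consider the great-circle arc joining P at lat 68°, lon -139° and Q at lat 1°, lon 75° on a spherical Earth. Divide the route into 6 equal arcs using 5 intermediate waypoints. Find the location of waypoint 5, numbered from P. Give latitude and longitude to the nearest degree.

Write both endpoints as unit vectors p₁, p₂ with components (cos φ cos λ, cos φ sin λ, sin φ).
The central angle between the endpoints is δ = arccos(p₁·p₂) ≈ 1.870 rad (107.1°).
Interpolate at f = 5/6 with slerp weights a = sin((1−f)δ)/sin δ ≈ 0.321, b = sin(fδ)/sin δ ≈ 1.046.
p = a·p₁ + b·p₂ ≈ (0.180, 0.932, 0.316); φ = arcsin(p_z) ≈ 18.40°, λ = atan2(p_y, p_x) ≈ 79.06°.

≈ lat 18°, lon 79°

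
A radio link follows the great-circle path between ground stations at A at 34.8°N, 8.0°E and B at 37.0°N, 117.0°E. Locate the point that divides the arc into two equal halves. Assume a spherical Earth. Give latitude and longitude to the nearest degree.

Write both endpoints as unit vectors p₁, p₂ with components (cos φ cos λ, cos φ sin λ, sin φ).
The central angle between the endpoints is δ = arccos(p₁·p₂) ≈ 1.440 rad (82.5°).
Interpolate at f = 1/2 with slerp weights a = sin((1−f)δ)/sin δ ≈ 0.665, b = sin(fδ)/sin δ ≈ 0.665.
p = a·p₁ + b·p₂ ≈ (0.300, 0.549, 0.780); φ = arcsin(p_z) ≈ 51.26°, λ = atan2(p_y, p_x) ≈ 61.38°.

≈ 51°N, 61°E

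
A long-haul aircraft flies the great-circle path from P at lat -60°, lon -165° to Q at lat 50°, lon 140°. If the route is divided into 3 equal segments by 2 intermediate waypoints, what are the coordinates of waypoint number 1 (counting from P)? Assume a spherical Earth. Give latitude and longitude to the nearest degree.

≈ lat -24°, lon 170°

Write both endpoints as unit vectors p₁, p₂ with components (cos φ cos λ, cos φ sin λ, sin φ).
The central angle between the endpoints is δ = arccos(p₁·p₂) ≈ 2.070 rad (118.6°).
Interpolate at f = 1/3 with slerp weights a = sin((1−f)δ)/sin δ ≈ 1.119, b = sin(fδ)/sin δ ≈ 0.725.
p = a·p₁ + b·p₂ ≈ (-0.897, 0.155, -0.413); φ = arcsin(p_z) ≈ -24.40°, λ = atan2(p_y, p_x) ≈ 170.21°.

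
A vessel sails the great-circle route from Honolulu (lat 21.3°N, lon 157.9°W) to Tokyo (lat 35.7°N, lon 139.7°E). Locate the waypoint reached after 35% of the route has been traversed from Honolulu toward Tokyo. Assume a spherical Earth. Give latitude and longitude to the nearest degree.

Write both endpoints as unit vectors p₁, p₂ with components (cos φ cos λ, cos φ sin λ, sin φ).
The central angle between the endpoints is δ = arccos(p₁·p₂) ≈ 0.973 rad (55.8°).
Interpolate at f = 0.35 with slerp weights a = sin((1−f)δ)/sin δ ≈ 0.715, b = sin(fδ)/sin δ ≈ 0.404.
p = a·p₁ + b·p₂ ≈ (-0.868, -0.038, 0.496); φ = arcsin(p_z) ≈ 29.71°, λ = atan2(p_y, p_x) ≈ -177.46°.

≈ lat 30°N, lon 177°W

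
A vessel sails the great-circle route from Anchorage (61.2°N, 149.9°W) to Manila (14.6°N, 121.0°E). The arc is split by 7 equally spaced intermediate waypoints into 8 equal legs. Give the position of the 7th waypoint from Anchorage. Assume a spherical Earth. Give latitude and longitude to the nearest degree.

≈ 23°N, 126°E

Convert each endpoint to a unit vector on the sphere (x = cos φ cos λ, y = cos φ sin λ, z = sin φ).
The central angle between the endpoints is δ = arccos(p₁·p₂) ≈ 1.341 rad (76.8°).
Interpolate at f = 7/8 with slerp weights a = sin((1−f)δ)/sin δ ≈ 0.171, b = sin(fδ)/sin δ ≈ 0.947.
p = a·p₁ + b·p₂ ≈ (-0.543, 0.744, 0.389); φ = arcsin(p_z) ≈ 22.88°, λ = atan2(p_y, p_x) ≈ 126.14°.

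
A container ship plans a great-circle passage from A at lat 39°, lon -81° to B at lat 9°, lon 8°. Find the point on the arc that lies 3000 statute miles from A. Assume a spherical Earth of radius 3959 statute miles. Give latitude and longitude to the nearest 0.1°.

Convert each endpoint to a unit vector on the sphere (x = cos φ cos λ, y = cos φ sin λ, z = sin φ).
The central angle between the endpoints is δ = arccos(p₁·p₂) ≈ 1.459 rad (83.6°). The total great-circle distance is δ·R ≈ 1.459 × 3959 ≈ 5775 mi, so the target fraction is f = 3000/5775 ≈ 0.519.
Interpolate at f ≈ 0.519 with slerp weights a = sin((1−f)δ)/sin δ ≈ 0.649, b = sin(fδ)/sin δ ≈ 0.692.
p = a·p₁ + b·p₂ ≈ (0.755, -0.403, 0.517); φ = arcsin(p_z) ≈ 31.11°, λ = atan2(p_y, p_x) ≈ -28.09°.

≈ lat 31.1°, lon -28.1°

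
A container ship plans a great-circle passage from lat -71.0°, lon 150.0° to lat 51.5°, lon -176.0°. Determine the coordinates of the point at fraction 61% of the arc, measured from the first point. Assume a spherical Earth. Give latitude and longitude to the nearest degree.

Write both endpoints as unit vectors p₁, p₂ with components (cos φ cos λ, cos φ sin λ, sin φ).
The central angle between the endpoints is δ = arccos(p₁·p₂) ≈ 2.180 rad (124.9°).
Interpolate at f = 0.61 with slerp weights a = sin((1−f)δ)/sin δ ≈ 0.916, b = sin(fδ)/sin δ ≈ 1.184.
p = a·p₁ + b·p₂ ≈ (-0.993, 0.098, 0.060); φ = arcsin(p_z) ≈ 3.46°, λ = atan2(p_y, p_x) ≈ 174.38°.

≈ lat 3°, lon 174°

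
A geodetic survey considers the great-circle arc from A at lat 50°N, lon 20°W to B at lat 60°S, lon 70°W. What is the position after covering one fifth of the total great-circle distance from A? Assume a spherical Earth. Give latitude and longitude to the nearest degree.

From cos δ = sin φ₁ sin φ₂ + cos φ₁ cos φ₂ cos Δλ, the central angle is δ ≈ 2.045 rad (117.2°).
Interpolate at f = 1/5 with slerp weights a = sin((1−f)δ)/sin δ ≈ 1.122, b = sin(fδ)/sin δ ≈ 0.447.
p = a·p₁ + b·p₂ ≈ (0.754, -0.457, 0.472); φ = arcsin(p_z) ≈ 28.17°, λ = atan2(p_y, p_x) ≈ -31.20°.

≈ lat 28°N, lon 31°W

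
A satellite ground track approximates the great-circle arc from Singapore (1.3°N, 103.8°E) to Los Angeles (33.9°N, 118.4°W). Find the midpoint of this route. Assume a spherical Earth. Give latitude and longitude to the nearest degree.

Convert each endpoint to a unit vector on the sphere (x = cos φ cos λ, y = cos φ sin λ, z = sin φ).
The central angle between the endpoints is δ = arccos(p₁·p₂) ≈ 2.217 rad (127.0°).
Interpolate at f = 1/2 with slerp weights a = sin((1−f)δ)/sin δ ≈ 1.121, b = sin(fδ)/sin δ ≈ 1.121.
p = a·p₁ + b·p₂ ≈ (-0.710, 0.270, 0.651); φ = arcsin(p_z) ≈ 40.59°, λ = atan2(p_y, p_x) ≈ 159.18°.

≈ 41°N, 159°E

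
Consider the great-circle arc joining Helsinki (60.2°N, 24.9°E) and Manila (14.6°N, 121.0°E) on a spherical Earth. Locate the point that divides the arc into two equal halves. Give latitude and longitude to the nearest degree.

≈ 47°N, 93°E

Write both endpoints as unit vectors p₁, p₂ with components (cos φ cos λ, cos φ sin λ, sin φ).
The central angle between the endpoints is δ = arccos(p₁·p₂) ≈ 1.402 rad (80.3°).
Interpolate at f = 1/2 with slerp weights a = sin((1−f)δ)/sin δ ≈ 0.654, b = sin(fδ)/sin δ ≈ 0.654.
p = a·p₁ + b·p₂ ≈ (-0.031, 0.680, 0.733); φ = arcsin(p_z) ≈ 47.12°, λ = atan2(p_y, p_x) ≈ 92.63°.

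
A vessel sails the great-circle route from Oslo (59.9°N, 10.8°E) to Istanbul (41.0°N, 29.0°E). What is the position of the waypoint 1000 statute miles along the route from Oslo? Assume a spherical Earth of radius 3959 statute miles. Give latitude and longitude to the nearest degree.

≈ (48°N, 24°E)

Write both endpoints as unit vectors p₁, p₂ with components (cos φ cos λ, cos φ sin λ, sin φ).
The central angle between the endpoints is δ = arccos(p₁·p₂) ≈ 0.384 rad (22.0°). The total great-circle distance is δ·R ≈ 0.384 × 3959 ≈ 1521 mi, so the target fraction is f = 1000/1521 ≈ 0.658.
Interpolate at f ≈ 0.658 with slerp weights a = sin((1−f)δ)/sin δ ≈ 0.350, b = sin(fδ)/sin δ ≈ 0.667.
p = a·p₁ + b·p₂ ≈ (0.613, 0.277, 0.740); φ = arcsin(p_z) ≈ 47.75°, λ = atan2(p_y, p_x) ≈ 24.32°.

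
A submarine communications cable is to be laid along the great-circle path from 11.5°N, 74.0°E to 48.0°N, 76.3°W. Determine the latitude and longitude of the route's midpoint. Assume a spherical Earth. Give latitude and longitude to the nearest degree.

From cos δ = sin φ₁ sin φ₂ + cos φ₁ cos φ₂ cos Δλ, the central angle is δ ≈ 2.006 rad (114.9°).
Interpolate at f = 1/2 with slerp weights a = sin((1−f)δ)/sin δ ≈ 0.930, b = sin(fδ)/sin δ ≈ 0.930.
p = a·p₁ + b·p₂ ≈ (0.398, 0.271, 0.876); φ = arcsin(p_z) ≈ 61.18°, λ = atan2(p_y, p_x) ≈ 34.26°.

≈ 61°N, 34°E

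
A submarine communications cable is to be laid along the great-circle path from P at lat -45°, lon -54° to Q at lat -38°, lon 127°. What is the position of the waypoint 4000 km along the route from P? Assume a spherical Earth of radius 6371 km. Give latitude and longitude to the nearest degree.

≈ lat -81°, lon -57°

Convert each endpoint to a unit vector on the sphere (x = cos φ cos λ, y = cos φ sin λ, z = sin φ).
The central angle between the endpoints is δ = arccos(p₁·p₂) ≈ 1.693 rad (97.0°). The total great-circle distance is δ·R ≈ 1.693 × 6371 ≈ 10785 km, so the target fraction is f = 4000/10785 ≈ 0.371.
Interpolate at f ≈ 0.371 with slerp weights a = sin((1−f)δ)/sin δ ≈ 0.881, b = sin(fδ)/sin δ ≈ 0.592.
p = a·p₁ + b·p₂ ≈ (0.086, -0.132, -0.988); φ = arcsin(p_z) ≈ -80.96°, λ = atan2(p_y, p_x) ≈ -56.97°.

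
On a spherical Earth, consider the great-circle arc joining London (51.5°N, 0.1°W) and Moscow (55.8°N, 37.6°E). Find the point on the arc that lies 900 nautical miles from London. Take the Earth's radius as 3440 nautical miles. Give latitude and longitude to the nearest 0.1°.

Write both endpoints as unit vectors p₁, p₂ with components (cos φ cos λ, cos φ sin λ, sin φ).
The central angle between the endpoints is δ = arccos(p₁·p₂) ≈ 0.392 rad (22.5°). The total great-circle distance is δ·R ≈ 0.392 × 3440 ≈ 1349 nmi, so the target fraction is f = 900/1349 ≈ 0.667.
Interpolate at f ≈ 0.667 with slerp weights a = sin((1−f)δ)/sin δ ≈ 0.340, b = sin(fδ)/sin δ ≈ 0.677.
p = a·p₁ + b·p₂ ≈ (0.513, 0.232, 0.826); φ = arcsin(p_z) ≈ 55.72°, λ = atan2(p_y, p_x) ≈ 24.30°.

≈ 55.7°N, 24.3°E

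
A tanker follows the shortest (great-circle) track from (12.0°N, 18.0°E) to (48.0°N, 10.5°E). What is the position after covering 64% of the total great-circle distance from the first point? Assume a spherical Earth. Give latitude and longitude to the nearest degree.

The haversine formula gives a central angle δ ≈ 0.638 rad (36.5°) between the endpoints.
Interpolate at f = 0.64 with slerp weights a = sin((1−f)δ)/sin δ ≈ 0.382, b = sin(fδ)/sin δ ≈ 0.667.
p = a·p₁ + b·p₂ ≈ (0.794, 0.197, 0.575); φ = arcsin(p_z) ≈ 35.09°, λ = atan2(p_y, p_x) ≈ 13.92°.

≈ (35°N, 14°E)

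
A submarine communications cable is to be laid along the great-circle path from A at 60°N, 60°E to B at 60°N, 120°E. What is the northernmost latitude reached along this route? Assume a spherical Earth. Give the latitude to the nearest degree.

≈ 63°N

The great circle lies in the plane with unit normal n̂ = (p₁ × p₂)/|p₁ × p₂|.
Here n̂_z ≈ +0.447; the vertex latitude is φ_max = arccos|n̂_z| ≈ 63.4°.
Check via Clairaut: cos φ_max = |cos φ₁| · sin C = cos(60.0°)·sin(63.4°) ≈ 0.447, again giving ≈ 63.4°.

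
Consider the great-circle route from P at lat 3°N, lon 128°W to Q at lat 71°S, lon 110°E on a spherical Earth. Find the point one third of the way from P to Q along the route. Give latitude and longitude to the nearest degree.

≈ lat 30°S, lon 139°W

Convert each endpoint to a unit vector on the sphere (x = cos φ cos λ, y = cos φ sin λ, z = sin φ).
The central angle between the endpoints is δ = arccos(p₁·p₂) ≈ 1.794 rad (102.8°).
Interpolate at f = 1/3 with slerp weights a = sin((1−f)δ)/sin δ ≈ 0.954, b = sin(fδ)/sin δ ≈ 0.577.
p = a·p₁ + b·p₂ ≈ (-0.651, -0.574, -0.496); φ = arcsin(p_z) ≈ -29.74°, λ = atan2(p_y, p_x) ≈ -138.58°.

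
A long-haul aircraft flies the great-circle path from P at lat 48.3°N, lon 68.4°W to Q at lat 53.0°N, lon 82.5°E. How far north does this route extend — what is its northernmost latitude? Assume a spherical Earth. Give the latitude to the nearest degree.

≈ 78°N

The great circle lies in the plane with unit normal n̂ = (p₁ × p₂)/|p₁ × p₂|.
Here n̂_z ≈ +0.201; the vertex latitude is φ_max = arccos|n̂_z| ≈ 78.4°.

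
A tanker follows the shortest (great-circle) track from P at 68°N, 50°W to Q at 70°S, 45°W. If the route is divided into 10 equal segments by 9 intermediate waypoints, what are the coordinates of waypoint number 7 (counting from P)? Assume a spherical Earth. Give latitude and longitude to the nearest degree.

Write both endpoints as unit vectors p₁, p₂ with components (cos φ cos λ, cos φ sin λ, sin φ).
The central angle between the endpoints is δ = arccos(p₁·p₂) ≈ 2.409 rad (138.0°).
Interpolate at f = 7/10 with slerp weights a = sin((1−f)δ)/sin δ ≈ 0.989, b = sin(fδ)/sin δ ≈ 1.486.
p = a·p₁ + b·p₂ ≈ (0.598, -0.643, -0.479); φ = arcsin(p_z) ≈ -28.61°, λ = atan2(p_y, p_x) ≈ -47.11°.

≈ 29°S, 47°W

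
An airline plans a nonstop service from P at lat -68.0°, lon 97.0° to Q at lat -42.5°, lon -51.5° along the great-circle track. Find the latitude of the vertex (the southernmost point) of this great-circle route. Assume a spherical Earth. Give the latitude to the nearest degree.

≈ -81°

The great circle lies in the plane with unit normal n̂ = (p₁ × p₂)/|p₁ × p₂|.
Here n̂_z ≈ -0.157; the vertex latitude is φ_max = arccos|n̂_z| ≈ 81.0°.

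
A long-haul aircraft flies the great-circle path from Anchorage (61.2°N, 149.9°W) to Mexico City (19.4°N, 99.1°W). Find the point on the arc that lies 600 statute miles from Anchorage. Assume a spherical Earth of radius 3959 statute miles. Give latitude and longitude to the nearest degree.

≈ 57°N, 136°W

Convert each endpoint to a unit vector on the sphere (x = cos φ cos λ, y = cos φ sin λ, z = sin φ).
The central angle between the endpoints is δ = arccos(p₁·p₂) ≈ 0.954 rad (54.7°). The total great-circle distance is δ·R ≈ 0.954 × 3959 ≈ 3778 mi, so the target fraction is f = 600/3778 ≈ 0.159.
Interpolate at f ≈ 0.159 with slerp weights a = sin((1−f)δ)/sin δ ≈ 0.882, b = sin(fδ)/sin δ ≈ 0.185.
p = a·p₁ + b·p₂ ≈ (-0.395, -0.385, 0.834); φ = arcsin(p_z) ≈ 56.51°, λ = atan2(p_y, p_x) ≈ -135.71°.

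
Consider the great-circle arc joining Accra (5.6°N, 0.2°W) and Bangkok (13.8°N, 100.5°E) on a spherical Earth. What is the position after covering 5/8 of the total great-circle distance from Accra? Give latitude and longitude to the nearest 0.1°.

The haversine formula gives a central angle δ ≈ 1.728 rad (99.0°) between the endpoints.
Interpolate at f = 5/8 with slerp weights a = sin((1−f)δ)/sin δ ≈ 0.611, b = sin(fδ)/sin δ ≈ 0.893.
p = a·p₁ + b·p₂ ≈ (0.450, 0.850, 0.273); φ = arcsin(p_z) ≈ 15.82°, λ = atan2(p_y, p_x) ≈ 62.11°.

≈ 15.8°N, 62.1°E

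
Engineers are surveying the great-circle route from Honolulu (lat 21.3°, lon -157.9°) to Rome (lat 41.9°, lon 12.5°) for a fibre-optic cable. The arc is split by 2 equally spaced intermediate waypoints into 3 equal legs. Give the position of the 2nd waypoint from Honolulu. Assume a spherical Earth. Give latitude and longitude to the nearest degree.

Convert each endpoint to a unit vector on the sphere (x = cos φ cos λ, y = cos φ sin λ, z = sin φ).
The central angle between the endpoints is δ = arccos(p₁·p₂) ≈ 2.028 rad (116.2°).
Interpolate at f = 2/3 with slerp weights a = sin((1−f)δ)/sin δ ≈ 0.697, b = sin(fδ)/sin δ ≈ 1.088.
p = a·p₁ + b·p₂ ≈ (0.189, -0.069, 0.980); φ = arcsin(p_z) ≈ 78.41°, λ = atan2(p_y, p_x) ≈ -20.13°.

≈ lat 78°, lon -20°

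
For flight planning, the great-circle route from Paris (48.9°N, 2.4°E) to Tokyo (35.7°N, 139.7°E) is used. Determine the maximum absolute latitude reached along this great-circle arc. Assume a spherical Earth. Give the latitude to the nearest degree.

≈ 69°N

The great circle lies in the plane with unit normal n̂ = (p₁ × p₂)/|p₁ × p₂|.
Here n̂_z ≈ +0.362; the vertex latitude is φ_max = arccos|n̂_z| ≈ 68.7°.
Check via Clairaut: cos φ_max = |cos φ₁| · sin C = cos(48.9°)·sin(33.5°) ≈ 0.362, again giving ≈ 68.7°.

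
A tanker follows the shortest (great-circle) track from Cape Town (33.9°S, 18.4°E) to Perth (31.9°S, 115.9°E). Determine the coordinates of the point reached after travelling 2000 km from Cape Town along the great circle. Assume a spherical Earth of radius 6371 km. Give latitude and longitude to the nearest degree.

Write both endpoints as unit vectors p₁, p₂ with components (cos φ cos λ, cos φ sin λ, sin φ).
The central angle between the endpoints is δ = arccos(p₁·p₂) ≈ 1.367 rad (78.3°). The total great-circle distance is δ·R ≈ 1.367 × 6371 ≈ 8707 km, so the target fraction is f = 2000/8707 ≈ 0.230.
Interpolate at f ≈ 0.230 with slerp weights a = sin((1−f)δ)/sin δ ≈ 0.887, b = sin(fδ)/sin δ ≈ 0.315.
p = a·p₁ + b·p₂ ≈ (0.582, 0.473, -0.661); φ = arcsin(p_z) ≈ -41.41°, λ = atan2(p_y, p_x) ≈ 39.13°.

≈ 41°S, 39°E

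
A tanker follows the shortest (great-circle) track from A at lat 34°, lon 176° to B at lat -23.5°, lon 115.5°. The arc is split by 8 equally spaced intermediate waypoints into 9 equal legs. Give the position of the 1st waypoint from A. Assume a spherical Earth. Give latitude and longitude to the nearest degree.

≈ lat 28°, lon 168°

From cos δ = sin φ₁ sin φ₂ + cos φ₁ cos φ₂ cos Δλ, the central angle is δ ≈ 1.419 rad (81.3°).
Interpolate at f = 1/9 with slerp weights a = sin((1−f)δ)/sin δ ≈ 0.964, b = sin(fδ)/sin δ ≈ 0.159.
p = a·p₁ + b·p₂ ≈ (-0.860, 0.187, 0.475); φ = arcsin(p_z) ≈ 28.39°, λ = atan2(p_y, p_x) ≈ 167.71°.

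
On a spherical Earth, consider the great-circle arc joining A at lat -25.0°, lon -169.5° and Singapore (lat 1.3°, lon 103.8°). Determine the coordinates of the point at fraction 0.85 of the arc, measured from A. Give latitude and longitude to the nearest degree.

≈ lat -4°, lon 116°

Write both endpoints as unit vectors p₁, p₂ with components (cos φ cos λ, cos φ sin λ, sin φ).
The central angle between the endpoints is δ = arccos(p₁·p₂) ≈ 1.528 rad (87.6°).
Interpolate at f = 0.85 with slerp weights a = sin((1−f)δ)/sin δ ≈ 0.227, b = sin(fδ)/sin δ ≈ 0.964.
p = a·p₁ + b·p₂ ≈ (-0.433, 0.899, -0.074); φ = arcsin(p_z) ≈ -4.26°, λ = atan2(p_y, p_x) ≈ 115.71°.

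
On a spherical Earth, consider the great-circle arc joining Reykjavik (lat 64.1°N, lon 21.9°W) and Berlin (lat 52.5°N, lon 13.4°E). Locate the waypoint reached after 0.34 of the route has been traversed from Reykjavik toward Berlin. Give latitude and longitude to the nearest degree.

Write both endpoints as unit vectors p₁, p₂ with components (cos φ cos λ, cos φ sin λ, sin φ).
The central angle between the endpoints is δ = arccos(p₁·p₂) ≈ 0.375 rad (21.5°).
Interpolate at f = 0.34 with slerp weights a = sin((1−f)δ)/sin δ ≈ 0.669, b = sin(fδ)/sin δ ≈ 0.347.
p = a·p₁ + b·p₂ ≈ (0.477, -0.060, 0.877); φ = arcsin(p_z) ≈ 61.29°, λ = atan2(p_y, p_x) ≈ -7.17°.

≈ lat 61°N, lon 7°W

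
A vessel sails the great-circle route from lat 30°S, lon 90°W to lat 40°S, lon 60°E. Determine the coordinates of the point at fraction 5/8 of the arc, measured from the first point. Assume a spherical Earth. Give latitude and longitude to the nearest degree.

Write both endpoints as unit vectors p₁, p₂ with components (cos φ cos λ, cos φ sin λ, sin φ).
The central angle between the endpoints is δ = arccos(p₁·p₂) ≈ 1.827 rad (104.7°).
Interpolate at f = 5/8 with slerp weights a = sin((1−f)δ)/sin δ ≈ 0.654, b = sin(fδ)/sin δ ≈ 0.940.
p = a·p₁ + b·p₂ ≈ (0.360, 0.057, -0.931); φ = arcsin(p_z) ≈ -68.62°, λ = atan2(p_y, p_x) ≈ 9.03°.

≈ lat 69°S, lon 9°E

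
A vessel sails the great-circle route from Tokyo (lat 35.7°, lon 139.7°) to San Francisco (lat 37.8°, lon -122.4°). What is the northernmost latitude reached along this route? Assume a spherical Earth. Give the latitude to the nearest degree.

The great circle lies in the plane with unit normal n̂ = (p₁ × p₂)/|p₁ × p₂|.
Here n̂_z ≈ +0.660; the vertex latitude is φ_max = arccos|n̂_z| ≈ 48.7°.
Check via Clairaut: cos φ_max = |cos φ₁| · sin C = cos(35.7°)·sin(54.4°) ≈ 0.660, again giving ≈ 48.7°.

≈ 49°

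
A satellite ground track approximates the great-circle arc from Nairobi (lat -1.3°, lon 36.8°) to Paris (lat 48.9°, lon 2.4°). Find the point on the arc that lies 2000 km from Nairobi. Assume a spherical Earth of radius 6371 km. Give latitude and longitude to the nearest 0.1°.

From cos δ = sin φ₁ sin φ₂ + cos φ₁ cos φ₂ cos Δλ, the central angle is δ ≈ 1.018 rad (58.3°). The total great-circle distance is δ·R ≈ 1.018 × 6371 ≈ 6485 km, so the target fraction is f = 2000/6485 ≈ 0.308.
Interpolate at f ≈ 0.308 with slerp weights a = sin((1−f)δ)/sin δ ≈ 0.761, b = sin(fδ)/sin δ ≈ 0.363.
p = a·p₁ + b·p₂ ≈ (0.847, 0.465, 0.256); φ = arcsin(p_z) ≈ 14.84°, λ = atan2(p_y, p_x) ≈ 28.79°.

≈ lat 14.8°, lon 28.8°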